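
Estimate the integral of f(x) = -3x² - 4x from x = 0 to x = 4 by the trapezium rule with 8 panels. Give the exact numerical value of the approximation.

h = (4 − 0)/8 = 0.5.
Nodes x₀,…,x₈ = 0, 0.5, 1, 1.5, 2, 2.5, 3, 3.5, 4.
f(x) = -3x² - 4x: f₀=0, f₁=-2.75, f₂=-7, f₃=-12.75, f₄=-20, f₅=-28.75, f₆=-39, f₇=-50.75, f₈=-64.
(h/2)·[f₀ + 2f₁ + 2f₂ + 2f₃ + 2f₄ + 2f₅ + 2f₆ + 2f₇ + f₈] = 0.25·(-386) = -96.5.

-96.5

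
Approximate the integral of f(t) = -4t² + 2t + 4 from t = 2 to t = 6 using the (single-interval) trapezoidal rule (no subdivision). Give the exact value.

-272

T = (b−a)/2 · [f(2) + f(6)] = 2·[(-8) + (-128)] = -272.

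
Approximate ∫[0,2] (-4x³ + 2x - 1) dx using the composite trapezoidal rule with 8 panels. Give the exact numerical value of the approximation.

-14.25

h = (2 − 0)/8 = 0.25.
Nodes x₀,…,x₈ = 0, 0.25, 0.5, 0.75, 1, 1.25, 1.5, 1.75, 2.
f(x) = -4x³ + 2x - 1: f₀=-1, f₁=-0.5625, f₂=-0.5, f₃=-1.1875, f₄=-3, f₅=-6.3125, f₆=-11.5, f₇=-18.9375, f₈=-29.
(h/2)·[f₀ + 2f₁ + 2f₂ + 2f₃ + 2f₄ + 2f₅ + 2f₆ + 2f₇ + f₈] = 0.125·(-114) = -14.25.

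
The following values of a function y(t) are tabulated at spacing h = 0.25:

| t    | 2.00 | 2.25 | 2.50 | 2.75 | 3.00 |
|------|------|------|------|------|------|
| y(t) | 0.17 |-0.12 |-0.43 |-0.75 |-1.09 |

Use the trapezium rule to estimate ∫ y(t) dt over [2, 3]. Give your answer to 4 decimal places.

h = 0.25, n = 4.
(h/2)·[y₀ + 2y₁ + 2y₂ + 2y₃ + y₄] = 0.125·(-3.52) = -0.4400.

-0.4400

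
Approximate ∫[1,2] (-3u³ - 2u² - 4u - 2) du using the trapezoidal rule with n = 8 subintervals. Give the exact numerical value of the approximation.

-23.95703125

h = (2 − 1)/8 = 0.125.
Nodes u₀,…,u₈ = 1, 1.125, 1.25, 1.375, 1.5, 1.625, 1.75, 1.875, 2.
f(u) = -3u³ - 2u² - 4u - 2: f₀=-11, f₁=-13.302734375, f₂=-15.984375, f₃=-19.080078125, f₄=-22.625, f₅=-26.654296875, f₆=-31.203125, f₇=-36.306640625, f₈=-42.
(h/2)·[f₀ + 2f₁ + 2f₂ + 2f₃ + 2f₄ + 2f₅ + 2f₆ + 2f₇ + f₈] = 0.0625·(-383.3125) = -23.95703125.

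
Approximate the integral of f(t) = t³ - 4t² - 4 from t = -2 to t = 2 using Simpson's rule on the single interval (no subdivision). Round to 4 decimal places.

S = (b−a)/6 · [f(-2) + 4f(0) + f(2)] = 0.666667·[(-28) + 4·(-4) + (-12)] = -37.3333.

-37.3333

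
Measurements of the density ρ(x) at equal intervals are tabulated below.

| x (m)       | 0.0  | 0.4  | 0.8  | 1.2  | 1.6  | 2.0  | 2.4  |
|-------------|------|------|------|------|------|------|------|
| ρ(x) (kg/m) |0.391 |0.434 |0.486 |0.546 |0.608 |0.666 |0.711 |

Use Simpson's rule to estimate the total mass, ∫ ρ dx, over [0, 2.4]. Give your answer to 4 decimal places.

1.3165

h = 0.4, n = 6.
(h/3)·[y₀ + 4y₁ + 2y₂ + 4y₃ + 2y₄ + 4y₅ + y₆] = 0.133333·(9.874) = 1.3165.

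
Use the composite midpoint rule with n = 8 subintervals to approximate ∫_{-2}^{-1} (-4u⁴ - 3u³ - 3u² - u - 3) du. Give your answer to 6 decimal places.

-21.990784

h = (-1 − (-2))/8 = 0.125.
Midpoints m₁,…,m₈ = -1.9375, -1.8125, -1.6875, -1.5625, -1.4375, -1.3125, -1.1875, -1.0625.
f(m₁)=-46.87188720703125, f(m₂)=-36.34893798828125, f(m₃)=-27.87579345703125, f(m₄)=-21.15948486328125, f(m₅)=-15.93048095703125, f(m₆)=-11.94268798828125, f(m₇)=-8.97344970703125, f(m₈)=-6.82354736328125.
h·[f(m₁) + f(m₂) + f(m₃) + f(m₄) + f(m₅) + f(m₆) + f(m₇) + f(m₈)] = 0.125·(-175.92626953125) = -21.990784.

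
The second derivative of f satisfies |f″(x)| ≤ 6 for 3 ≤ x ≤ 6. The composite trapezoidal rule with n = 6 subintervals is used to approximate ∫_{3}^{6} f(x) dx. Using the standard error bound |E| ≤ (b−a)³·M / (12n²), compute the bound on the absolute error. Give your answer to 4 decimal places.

|E| ≤ (3)³·6 / (12·6²) = 162/432 = 0.3750.

0.3750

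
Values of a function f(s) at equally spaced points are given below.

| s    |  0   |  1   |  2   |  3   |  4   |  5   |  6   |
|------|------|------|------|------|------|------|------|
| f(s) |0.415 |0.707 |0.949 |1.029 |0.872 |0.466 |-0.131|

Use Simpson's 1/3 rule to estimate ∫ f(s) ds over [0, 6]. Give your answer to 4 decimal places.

4.2447

h = 1, n = 6.
(h/3)·[y₀ + 4y₁ + 2y₂ + 4y₃ + 2y₄ + 4y₅ + y₆] = 0.333333·(12.734) = 4.2447.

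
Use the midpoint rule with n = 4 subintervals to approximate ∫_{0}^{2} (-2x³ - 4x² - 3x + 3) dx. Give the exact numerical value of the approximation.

-18.25

h = (2 − 0)/4 = 0.5.
Midpoints m₁,…,m₄ = 0.25, 0.75, 1.25, 1.75.
f(m₁)=1.96875, f(m₂)=-2.34375, f(m₃)=-10.90625, f(m₄)=-25.21875.
h·[f(m₁) + f(m₂) + f(m₃) + f(m₄)] = 0.5·(-36.5) = -18.25.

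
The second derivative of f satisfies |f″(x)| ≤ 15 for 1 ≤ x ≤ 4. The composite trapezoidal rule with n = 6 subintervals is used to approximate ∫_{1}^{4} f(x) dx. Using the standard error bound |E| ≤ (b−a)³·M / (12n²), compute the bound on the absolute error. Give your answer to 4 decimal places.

|E| ≤ (3)³·15 / (12·6²) = 405/432 = 0.9375.

0.9375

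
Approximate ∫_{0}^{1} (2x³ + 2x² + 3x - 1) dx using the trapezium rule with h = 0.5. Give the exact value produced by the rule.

1.875

h = (1 − 0)/2 = 0.5.
Nodes x₀,…,x₂ = 0, 0.5, 1.
f(x) = 2x³ + 2x² + 3x - 1: f₀=-1, f₁=1.25, f₂=6.
(h/2)·[f₀ + 2f₁ + f₂] = 0.25·(7.5) = 1.875.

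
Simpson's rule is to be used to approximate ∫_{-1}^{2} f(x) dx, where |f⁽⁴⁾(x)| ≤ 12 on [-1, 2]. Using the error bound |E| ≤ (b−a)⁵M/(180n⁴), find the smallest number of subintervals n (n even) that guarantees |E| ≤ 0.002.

Need 2916/(180n⁴) ≤ 0.002.
n⁴ ≥ 2916/(180·0.002) = 8100 ⇒ n ≥ 9.4868, so the smallest even n is 10. (n must be even for Simpson's rule.)

10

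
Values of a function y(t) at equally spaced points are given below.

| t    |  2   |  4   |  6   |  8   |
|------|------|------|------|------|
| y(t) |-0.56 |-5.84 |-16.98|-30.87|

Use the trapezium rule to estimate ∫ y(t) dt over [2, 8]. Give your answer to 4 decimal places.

-77.0700

h = 2, n = 3.
(h/2)·[y₀ + 2y₁ + 2y₂ + y₃] = 1·(-77.07) = -77.0700.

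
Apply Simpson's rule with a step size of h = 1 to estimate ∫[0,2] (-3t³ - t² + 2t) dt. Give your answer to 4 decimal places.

h = (2 − 0)/2 = 1.
Nodes t₀,…,t₂ = 0, 1, 2.
f(t) = -3t³ - t² + 2t: f₀=0, f₁=-2, f₂=-24.
(h/3)·[f₀ + 4f₁ + f₂] = 0.333333·(-32) = -10.6667.

-10.6667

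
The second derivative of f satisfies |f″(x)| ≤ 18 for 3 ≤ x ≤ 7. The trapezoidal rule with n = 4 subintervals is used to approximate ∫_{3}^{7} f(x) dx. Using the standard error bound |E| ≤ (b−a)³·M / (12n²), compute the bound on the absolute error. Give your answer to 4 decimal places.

|E| ≤ (4)³·18 / (12·4²) = 1152/192 = 6.0000.

6.0000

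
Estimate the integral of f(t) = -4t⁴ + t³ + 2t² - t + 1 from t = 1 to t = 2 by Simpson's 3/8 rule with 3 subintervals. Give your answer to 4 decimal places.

h = (2 − 1)/3 = 0.333333.
Nodes t₀,…,t₃ = 1, 1.333333, 1.666667, 2.
f(t) = -4t⁴ + t³ + 2t² - t + 1: f₀=-1, f₁=-7.049383, f₂=-21.345679, f₃=-49.
(3h/8)·[f₀ + 3f₁ + 3f₂ + f₃] = 0.125·(-135.185185) = -16.8981.

-16.8981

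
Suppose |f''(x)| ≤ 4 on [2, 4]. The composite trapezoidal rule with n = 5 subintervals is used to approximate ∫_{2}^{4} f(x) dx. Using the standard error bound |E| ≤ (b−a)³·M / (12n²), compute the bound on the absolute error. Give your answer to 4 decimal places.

0.1067

|E| ≤ (2)³·4 / (12·5²) = 32/300 = 0.1067.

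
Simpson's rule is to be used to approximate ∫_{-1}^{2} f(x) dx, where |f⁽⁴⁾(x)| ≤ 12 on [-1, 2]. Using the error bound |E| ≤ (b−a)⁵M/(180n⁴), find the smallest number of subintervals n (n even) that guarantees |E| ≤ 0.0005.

Need 2916/(180n⁴) ≤ 0.0005.
n⁴ ≥ 2916/(180·0.0005) = 32400 ⇒ n ≥ 13.4164, so the smallest even n is 14. (n must be even for Simpson's rule.)

14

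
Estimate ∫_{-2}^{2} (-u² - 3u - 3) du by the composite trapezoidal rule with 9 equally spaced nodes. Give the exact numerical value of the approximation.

h = (2 − (-2))/8 = 0.5.
Nodes u₀,…,u₈ = -2, -1.5, -1, -0.5, 0, 0.5, 1, 1.5, 2.
f(u) = -u² - 3u - 3: f₀=-1, f₁=-0.75, f₂=-1, f₃=-1.75, f₄=-3, f₅=-4.75, f₆=-7, f₇=-9.75, f₈=-13.
(h/2)·[f₀ + 2f₁ + 2f₂ + 2f₃ + 2f₄ + 2f₅ + 2f₆ + 2f₇ + f₈] = 0.25·(-70) = -17.5.

-17.5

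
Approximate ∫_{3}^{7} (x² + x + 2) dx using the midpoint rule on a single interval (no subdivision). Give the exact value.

M = (b−a)·f(5) = 4·(32) = 128.

128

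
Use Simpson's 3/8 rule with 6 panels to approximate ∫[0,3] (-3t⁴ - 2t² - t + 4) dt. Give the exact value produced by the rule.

-156.46875

h = (3 − 0)/6 = 0.5.
Nodes t₀,…,t₆ = 0, 0.5, 1, 1.5, 2, 2.5, 3.
f(t) = -3t⁴ - 2t² - t + 4: f₀=4, f₁=2.8125, f₂=-2, f₃=-17.1875, f₄=-54, f₅=-128.1875, f₆=-260.
(3h/8)·[f₀ + 3f₁ + 3f₂ + 2f₃ + 3f₄ + 3f₅ + f₆] = 0.1875·(-834.5) = -156.46875.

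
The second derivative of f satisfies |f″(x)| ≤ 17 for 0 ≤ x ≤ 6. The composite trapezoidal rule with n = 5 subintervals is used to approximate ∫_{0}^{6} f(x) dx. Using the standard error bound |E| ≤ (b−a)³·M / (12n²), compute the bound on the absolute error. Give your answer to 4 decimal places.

|E| ≤ (6)³·17 / (12·5²) = 3672/300 = 12.2400.

12.2400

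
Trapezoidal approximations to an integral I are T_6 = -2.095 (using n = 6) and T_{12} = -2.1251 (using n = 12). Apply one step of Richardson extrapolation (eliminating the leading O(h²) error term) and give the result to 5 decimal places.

-2.13513

R = (4·T_{12} − T_6) / 3 = (4·(-2.1251) − (-2.095))/3 = (-6.4054)/3 = -2.13513.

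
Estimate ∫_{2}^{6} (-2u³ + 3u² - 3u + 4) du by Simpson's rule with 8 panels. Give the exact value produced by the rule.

-464

h = (6 − 2)/8 = 0.5.
Nodes u₀,…,u₈ = 2, 2.5, 3, 3.5, 4, 4.5, 5, 5.5, 6.
f(u) = -2u³ + 3u² - 3u + 4: f₀=-6, f₁=-16, f₂=-32, f₃=-55.5, f₄=-88, f₅=-131, f₆=-186, f₇=-254.5, f₈=-338.
(h/3)·[f₀ + 4f₁ + 2f₂ + 4f₃ + 2f₄ + 4f₅ + 2f₆ + 4f₇ + f₈] = 0.166667·(-2784) = -464.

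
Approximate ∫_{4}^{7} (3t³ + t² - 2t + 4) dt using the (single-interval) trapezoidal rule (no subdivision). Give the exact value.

T = (b−a)/2 · [f(4) + f(7)] = 1.5·[204 + 1068] = 1908.

1908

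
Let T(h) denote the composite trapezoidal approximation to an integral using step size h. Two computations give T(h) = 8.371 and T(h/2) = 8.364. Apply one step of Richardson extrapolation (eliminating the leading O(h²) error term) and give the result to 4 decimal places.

R = (4·T(h/2) − T(h)) / 3 = (4·8.364 − 8.371)/3 = (25.085)/3 = 8.3617.

8.3617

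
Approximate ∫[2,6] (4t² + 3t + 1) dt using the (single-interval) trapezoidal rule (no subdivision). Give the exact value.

T = (b−a)/2 · [f(2) + f(6)] = 2·[23 + 163] = 372.

372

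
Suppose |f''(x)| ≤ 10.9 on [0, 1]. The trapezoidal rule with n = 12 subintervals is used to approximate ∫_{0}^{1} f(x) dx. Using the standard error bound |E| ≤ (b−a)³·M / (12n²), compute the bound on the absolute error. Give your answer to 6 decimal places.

|E| ≤ (1)³·10.9 / (12·12²) = 10.9/1728 = 0.006308.

0.006308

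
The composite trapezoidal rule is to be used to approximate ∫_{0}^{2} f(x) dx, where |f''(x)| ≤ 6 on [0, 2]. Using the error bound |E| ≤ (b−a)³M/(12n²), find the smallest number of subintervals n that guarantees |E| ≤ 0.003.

Need 48/(12n²) ≤ 0.003.
n² ≥ 48/(12·0.003) = 1333.33 ⇒ n ≥ 36.5148, so the smallest n is 37.

37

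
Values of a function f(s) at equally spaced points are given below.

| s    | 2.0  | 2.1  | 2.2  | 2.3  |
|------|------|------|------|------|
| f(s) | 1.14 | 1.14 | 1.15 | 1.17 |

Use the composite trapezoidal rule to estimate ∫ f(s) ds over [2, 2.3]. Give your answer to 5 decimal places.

0.34450

h = 0.1, n = 3.
(h/2)·[y₀ + 2y₁ + 2y₂ + y₃] = 0.05·(6.89) = 0.34450.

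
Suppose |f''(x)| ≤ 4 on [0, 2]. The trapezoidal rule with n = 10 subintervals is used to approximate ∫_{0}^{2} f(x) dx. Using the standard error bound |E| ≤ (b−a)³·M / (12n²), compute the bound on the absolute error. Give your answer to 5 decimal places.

|E| ≤ (2)³·4 / (12·10²) = 32/1200 = 0.02667.

0.02667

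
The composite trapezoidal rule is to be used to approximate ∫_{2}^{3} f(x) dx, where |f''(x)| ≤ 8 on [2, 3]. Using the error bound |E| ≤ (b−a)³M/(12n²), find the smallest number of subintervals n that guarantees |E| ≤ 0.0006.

Need 8/(12n²) ≤ 0.0006.
n² ≥ 8/(12·0.0006) = 1111.11 ⇒ n ≥ 33.3333, so the smallest n is 34.

34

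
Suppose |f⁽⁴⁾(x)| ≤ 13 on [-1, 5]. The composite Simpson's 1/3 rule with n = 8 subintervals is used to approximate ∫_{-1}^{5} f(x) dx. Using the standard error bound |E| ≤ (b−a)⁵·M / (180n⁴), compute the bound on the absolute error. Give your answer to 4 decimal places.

0.1371

|E| ≤ (6)⁵·13 / (180·8⁴) = 101088/737280 = 0.1371.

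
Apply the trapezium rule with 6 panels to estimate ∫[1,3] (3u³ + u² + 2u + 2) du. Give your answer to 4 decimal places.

81.3704

h = (3 − 1)/6 = 0.333333.
Nodes u₀,…,u₆ = 1, 1.333333, 1.666667, 2, 2.333333, 2.666667, 3.
f(u) = 3u³ + u² + 2u + 2: f₀=8, f₁=13.555556, f₂=22, f₃=34, f₄=50.222222, f₅=71.333333, f₆=98.
(h/2)·[f₀ + 2f₁ + 2f₂ + 2f₃ + 2f₄ + 2f₅ + f₆] = 0.166667·(488.222222) = 81.3704.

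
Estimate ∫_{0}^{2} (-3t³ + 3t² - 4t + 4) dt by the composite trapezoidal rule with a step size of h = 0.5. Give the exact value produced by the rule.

h = (2 − 0)/4 = 0.5.
Nodes t₀,…,t₄ = 0, 0.5, 1, 1.5, 2.
f(t) = -3t³ + 3t² - 4t + 4: f₀=4, f₁=2.375, f₂=0, f₃=-5.375, f₄=-16.
(h/2)·[f₀ + 2f₁ + 2f₂ + 2f₃ + f₄] = 0.25·(-18) = -4.5.

-4.5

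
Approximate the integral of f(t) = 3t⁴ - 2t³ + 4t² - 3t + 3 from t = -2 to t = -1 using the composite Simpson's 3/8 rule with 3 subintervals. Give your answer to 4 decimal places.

h = (-1 − (-2))/3 = 0.333333.
Nodes t₀,…,t₃ = -2, -1.666667, -1.333333, -1.
f(t) = 3t⁴ - 2t³ + 4t² - 3t + 3: f₀=89, f₁=51.518519, f₂=28.333333, f₃=15.
(3h/8)·[f₀ + 3f₁ + 3f₂ + f₃] = 0.125·(343.555556) = 42.9444.

42.9444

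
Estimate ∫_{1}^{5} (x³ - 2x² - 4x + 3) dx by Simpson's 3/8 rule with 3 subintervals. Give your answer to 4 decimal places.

h = (5 − 1)/3 = 1.333333.
Nodes x₀,…,x₃ = 1, 2.333333, 3.666667, 5.
f(x) = x³ - 2x² - 4x + 3: f₀=-2, f₁=-4.518519, f₂=10.740741, f₃=58.
(3h/8)·[f₀ + 3f₁ + 3f₂ + f₃] = 0.5·(74.666667) = 37.3333.

37.3333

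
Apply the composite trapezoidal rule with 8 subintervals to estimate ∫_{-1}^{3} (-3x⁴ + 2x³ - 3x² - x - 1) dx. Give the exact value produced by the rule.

-148.875

h = (3 − (-1))/8 = 0.5.
Nodes x₀,…,x₈ = -1, -0.5, 0, 0.5, 1, 1.5, 2, 2.5, 3.
f(x) = -3x⁴ + 2x³ - 3x² - x - 1: f₀=-8, f₁=-1.6875, f₂=-1, f₃=-2.1875, f₄=-6, f₅=-17.6875, f₆=-47, f₇=-108.1875, f₈=-220.
(h/2)·[f₀ + 2f₁ + 2f₂ + 2f₃ + 2f₄ + 2f₅ + 2f₆ + 2f₇ + f₈] = 0.25·(-595.5) = -148.875.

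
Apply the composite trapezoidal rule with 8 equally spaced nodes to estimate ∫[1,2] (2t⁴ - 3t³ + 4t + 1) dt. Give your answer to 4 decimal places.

h = (2 − 1)/7 = 0.142857.
Nodes t₀,…,t₇ = 1, 1.142857, 1.285714, 1.428571, 1.571429, 1.714286, 1.857143, 2.
f(t) = 2t⁴ - 3t³ + 4t + 1: f₀=4, f₁=4.505206, f₂=5.231987, f₃=6.297793, f₄=7.840067, f₅=10.016243, f₆=13.003748, f₇=17.
(h/2)·[f₀ + 2f₁ + 2f₂ + 2f₃ + 2f₄ + 2f₅ + 2f₆ + f₇] = 0.071429·(114.790087) = 8.1993.

8.1993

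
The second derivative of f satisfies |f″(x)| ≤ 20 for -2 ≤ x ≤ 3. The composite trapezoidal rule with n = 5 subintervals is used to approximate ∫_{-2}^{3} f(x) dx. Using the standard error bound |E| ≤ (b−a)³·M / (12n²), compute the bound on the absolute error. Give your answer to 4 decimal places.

8.3333

|E| ≤ (5)³·20 / (12·5²) = 2500/300 = 8.3333.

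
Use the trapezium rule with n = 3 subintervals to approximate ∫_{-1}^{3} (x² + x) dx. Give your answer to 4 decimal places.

14.5185

h = (3 − (-1))/3 = 1.333333.
Nodes x₀,…,x₃ = -1, 0.333333, 1.666667, 3.
f(x) = x² + x: f₀=0, f₁=0.444444, f₂=4.444444, f₃=12.
(h/2)·[f₀ + 2f₁ + 2f₂ + f₃] = 0.666667·(21.777778) = 14.5185.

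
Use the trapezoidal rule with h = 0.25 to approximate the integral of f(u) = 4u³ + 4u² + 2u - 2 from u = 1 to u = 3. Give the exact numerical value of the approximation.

h = (3 − 1)/8 = 0.25.
Nodes u₀,…,u₈ = 1, 1.25, 1.5, 1.75, 2, 2.25, 2.5, 2.75, 3.
f(u) = 4u³ + 4u² + 2u - 2: f₀=8, f₁=14.5625, f₂=23.5, f₃=35.1875, f₄=50, f₅=68.3125, f₆=90.5, f₇=116.9375, f₈=148.
(h/2)·[f₀ + 2f₁ + 2f₂ + 2f₃ + 2f₄ + 2f₅ + 2f₆ + 2f₇ + f₈] = 0.125·(954) = 119.25.

119.25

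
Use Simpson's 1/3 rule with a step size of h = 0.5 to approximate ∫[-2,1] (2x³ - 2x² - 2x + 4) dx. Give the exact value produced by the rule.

1.5

h = (1 − (-2))/6 = 0.5.
Nodes x₀,…,x₆ = -2, -1.5, -1, -0.5, 0, 0.5, 1.
f(x) = 2x³ - 2x² - 2x + 4: f₀=-16, f₁=-4.25, f₂=2, f₃=4.25, f₄=4, f₅=2.75, f₆=2.
(h/3)·[f₀ + 4f₁ + 2f₂ + 4f₃ + 2f₄ + 4f₅ + f₆] = 0.166667·(9) = 1.5.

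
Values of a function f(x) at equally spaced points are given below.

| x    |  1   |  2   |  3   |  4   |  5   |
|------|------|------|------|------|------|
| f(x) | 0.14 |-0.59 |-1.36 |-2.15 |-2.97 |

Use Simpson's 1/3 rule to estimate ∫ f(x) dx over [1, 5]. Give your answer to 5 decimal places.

h = 1, n = 4.
(h/3)·[y₀ + 4y₁ + 2y₂ + 4y₃ + y₄] = 0.333333·(-16.51) = -5.50333.

-5.50333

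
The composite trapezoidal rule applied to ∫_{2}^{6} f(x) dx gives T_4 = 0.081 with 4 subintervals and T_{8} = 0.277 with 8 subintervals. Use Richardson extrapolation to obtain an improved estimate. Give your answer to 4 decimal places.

R = (4·T_{8} − T_4) / 3 = (4·0.277 − 0.081)/3 = (1.027)/3 = 0.3423.

0.3423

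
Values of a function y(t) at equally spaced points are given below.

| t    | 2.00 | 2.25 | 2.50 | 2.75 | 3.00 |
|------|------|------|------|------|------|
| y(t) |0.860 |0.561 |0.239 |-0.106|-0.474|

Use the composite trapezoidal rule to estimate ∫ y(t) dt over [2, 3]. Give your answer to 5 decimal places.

0.22175

h = 0.25, n = 4.
(h/2)·[y₀ + 2y₁ + 2y₂ + 2y₃ + y₄] = 0.125·(1.774) = 0.22175.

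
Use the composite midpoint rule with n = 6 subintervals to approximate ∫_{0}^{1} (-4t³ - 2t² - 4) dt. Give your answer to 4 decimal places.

-5.6481

h = (1 − 0)/6 = 0.166667.
Midpoints m₁,…,m₆ = 0.083333, 0.25, 0.416667, 0.583333, 0.75, 0.916667.
f(m₁)=-4.016204, f(m₂)=-4.1875, f(m₃)=-4.636574, f(m₄)=-5.474537, f(m₅)=-6.8125, f(m₆)=-8.761574.
h·[f(m₁) + f(m₂) + f(m₃) + f(m₄) + f(m₅) + f(m₆)] = 0.166667·(-33.888889) = -5.6481.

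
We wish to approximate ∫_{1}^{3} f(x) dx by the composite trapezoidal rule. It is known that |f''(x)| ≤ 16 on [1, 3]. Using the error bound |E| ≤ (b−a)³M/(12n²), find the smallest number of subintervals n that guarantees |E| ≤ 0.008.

37

Need 128/(12n²) ≤ 0.008.
n² ≥ 128/(12·0.008) = 1333.33 ⇒ n ≥ 36.5148, so the smallest n is 37.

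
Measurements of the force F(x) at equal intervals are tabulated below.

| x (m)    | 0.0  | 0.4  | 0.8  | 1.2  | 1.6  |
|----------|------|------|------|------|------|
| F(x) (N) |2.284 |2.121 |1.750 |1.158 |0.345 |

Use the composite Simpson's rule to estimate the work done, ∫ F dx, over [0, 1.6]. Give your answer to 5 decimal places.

h = 0.4, n = 4.
(h/3)·[y₀ + 4y₁ + 2y₂ + 4y₃ + y₄] = 0.133333·(19.245) = 2.56600.

2.56600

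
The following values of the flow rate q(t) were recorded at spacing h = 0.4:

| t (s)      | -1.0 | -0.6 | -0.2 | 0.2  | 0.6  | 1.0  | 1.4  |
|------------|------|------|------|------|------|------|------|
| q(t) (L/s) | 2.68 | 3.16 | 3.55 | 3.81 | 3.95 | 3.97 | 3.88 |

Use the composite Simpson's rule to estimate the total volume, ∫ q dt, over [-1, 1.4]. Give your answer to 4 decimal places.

8.7093

h = 0.4, n = 6.
(h/3)·[y₀ + 4y₁ + 2y₂ + 4y₃ + 2y₄ + 4y₅ + y₆] = 0.133333·(65.32) = 8.7093.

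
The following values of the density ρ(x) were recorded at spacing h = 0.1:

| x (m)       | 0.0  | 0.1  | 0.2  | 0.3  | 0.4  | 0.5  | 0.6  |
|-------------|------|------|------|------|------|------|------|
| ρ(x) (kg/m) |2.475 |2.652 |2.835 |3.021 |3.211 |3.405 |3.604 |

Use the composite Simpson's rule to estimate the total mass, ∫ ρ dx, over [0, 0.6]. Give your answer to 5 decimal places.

h = 0.1, n = 6.
(h/3)·[y₀ + 4y₁ + 2y₂ + 4y₃ + 2y₄ + 4y₅ + y₆] = 0.033333·(54.483) = 1.81610.

1.81610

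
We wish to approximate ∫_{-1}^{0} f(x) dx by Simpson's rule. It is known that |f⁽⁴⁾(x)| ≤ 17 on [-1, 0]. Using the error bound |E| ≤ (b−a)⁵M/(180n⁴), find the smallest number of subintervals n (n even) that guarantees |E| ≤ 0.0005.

Need 17/(180n⁴) ≤ 0.0005.
n⁴ ≥ 17/(180·0.0005) = 188.889 ⇒ n ≥ 3.7072, so the smallest even n is 4. (n must be even for Simpson's rule.)

4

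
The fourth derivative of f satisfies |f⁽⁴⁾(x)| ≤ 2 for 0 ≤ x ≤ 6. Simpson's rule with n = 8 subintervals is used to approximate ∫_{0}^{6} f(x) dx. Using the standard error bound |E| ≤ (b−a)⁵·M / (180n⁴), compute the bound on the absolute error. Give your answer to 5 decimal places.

0.02109

|E| ≤ (6)⁵·2 / (180·8⁴) = 15552/737280 = 0.02109.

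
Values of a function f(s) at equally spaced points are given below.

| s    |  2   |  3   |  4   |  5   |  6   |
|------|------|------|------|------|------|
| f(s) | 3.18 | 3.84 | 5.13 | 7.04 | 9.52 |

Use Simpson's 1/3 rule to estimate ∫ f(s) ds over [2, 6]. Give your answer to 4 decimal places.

22.1600

h = 1, n = 4.
(h/3)·[y₀ + 4y₁ + 2y₂ + 4y₃ + y₄] = 0.333333·(66.48) = 22.1600.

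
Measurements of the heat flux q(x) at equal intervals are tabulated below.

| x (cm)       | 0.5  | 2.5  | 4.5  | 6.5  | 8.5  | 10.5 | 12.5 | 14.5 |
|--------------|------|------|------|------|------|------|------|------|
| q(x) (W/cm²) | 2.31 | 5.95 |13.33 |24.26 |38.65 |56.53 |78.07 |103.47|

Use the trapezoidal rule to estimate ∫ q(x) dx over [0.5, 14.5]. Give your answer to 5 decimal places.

h = 2, n = 7.
(h/2)·[y₀ + 2y₁ + 2y₂ + 2y₃ + 2y₄ + 2y₅ + 2y₆ + y₇] = 1·(539.36) = 539.36000.

539.36000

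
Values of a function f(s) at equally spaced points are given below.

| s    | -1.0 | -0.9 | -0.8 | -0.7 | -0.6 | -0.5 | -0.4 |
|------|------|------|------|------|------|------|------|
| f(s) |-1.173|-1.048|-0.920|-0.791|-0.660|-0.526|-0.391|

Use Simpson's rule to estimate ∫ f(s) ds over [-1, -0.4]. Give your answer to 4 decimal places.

h = 0.1, n = 6.
(h/3)·[y₀ + 4y₁ + 2y₂ + 4y₃ + 2y₄ + 4y₅ + y₆] = 0.033333·(-14.184) = -0.4728.

-0.4728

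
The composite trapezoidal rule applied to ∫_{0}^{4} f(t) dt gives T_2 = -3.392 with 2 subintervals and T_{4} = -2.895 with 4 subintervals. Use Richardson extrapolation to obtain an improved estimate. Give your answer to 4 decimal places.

-2.7293

R = (4·T_{4} − T_2) / 3 = (4·(-2.895) − (-3.392))/3 = (-8.188)/3 = -2.7293.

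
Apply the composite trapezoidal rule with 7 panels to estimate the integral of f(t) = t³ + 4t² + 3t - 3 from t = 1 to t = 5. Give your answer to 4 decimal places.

348.1633

h = (5 − 1)/7 = 0.571429.
Nodes t₀,…,t₇ = 1, 1.571429, 2.142857, 2.714286, 3.285714, 3.857143, 4.428571, 5.
f(t) = t³ + 4t² + 3t - 3: f₀=5, f₁=15.472303, f₂=31.635569, f₃=54.609329, f₄=85.513120, f₅=125.466472, f₆=175.588921, f₇=237.
(h/2)·[f₀ + 2f₁ + 2f₂ + 2f₃ + 2f₄ + 2f₅ + 2f₆ + f₇] = 0.285714·(1218.571429) = 348.1633.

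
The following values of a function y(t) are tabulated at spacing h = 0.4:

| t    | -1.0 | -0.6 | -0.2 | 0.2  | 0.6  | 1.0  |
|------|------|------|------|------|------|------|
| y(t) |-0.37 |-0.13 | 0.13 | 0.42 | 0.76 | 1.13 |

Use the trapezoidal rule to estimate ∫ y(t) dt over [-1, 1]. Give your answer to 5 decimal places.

h = 0.4, n = 5.
(h/2)·[y₀ + 2y₁ + 2y₂ + 2y₃ + 2y₄ + y₅] = 0.2·(3.12) = 0.62400.

0.62400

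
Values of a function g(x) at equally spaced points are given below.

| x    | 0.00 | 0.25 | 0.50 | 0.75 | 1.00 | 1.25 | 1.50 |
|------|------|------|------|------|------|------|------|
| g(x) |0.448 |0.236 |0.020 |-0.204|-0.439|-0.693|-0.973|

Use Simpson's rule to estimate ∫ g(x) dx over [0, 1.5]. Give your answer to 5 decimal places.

h = 0.25, n = 6.
(h/3)·[y₀ + 4y₁ + 2y₂ + 4y₃ + 2y₄ + 4y₅ + y₆] = 0.083333·(-4.007) = -0.33392.

-0.33392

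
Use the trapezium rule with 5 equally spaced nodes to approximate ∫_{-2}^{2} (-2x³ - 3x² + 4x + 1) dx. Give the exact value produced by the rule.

h = (2 − (-2))/4 = 1.
Nodes x₀,…,x₄ = -2, -1, 0, 1, 2.
f(x) = -2x³ - 3x² + 4x + 1: f₀=-3, f₁=-4, f₂=1, f₃=0, f₄=-19.
(h/2)·[f₀ + 2f₁ + 2f₂ + 2f₃ + f₄] = 0.5·(-28) = -14.

-14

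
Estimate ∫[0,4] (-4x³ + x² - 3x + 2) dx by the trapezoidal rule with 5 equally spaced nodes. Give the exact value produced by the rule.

-266

h = (4 − 0)/4 = 1.
Nodes x₀,…,x₄ = 0, 1, 2, 3, 4.
f(x) = -4x³ + x² - 3x + 2: f₀=2, f₁=-4, f₂=-32, f₃=-106, f₄=-250.
(h/2)·[f₀ + 2f₁ + 2f₂ + 2f₃ + f₄] = 0.5·(-532) = -266.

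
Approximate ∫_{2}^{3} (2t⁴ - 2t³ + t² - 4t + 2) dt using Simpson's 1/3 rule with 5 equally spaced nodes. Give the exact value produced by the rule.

h = (3 − 2)/4 = 0.25.
Nodes t₀,…,t₄ = 2, 2.25, 2.5, 2.75, 3.
f(t) = 2t⁴ - 2t³ + t² - 4t + 2: f₀=14, f₁=26.5390625, f₂=45.125, f₃=71.3515625, f₄=107.
(h/3)·[f₀ + 4f₁ + 2f₂ + 4f₃ + f₄] = 0.083333·(602.8125) = 50.234375.

50.234375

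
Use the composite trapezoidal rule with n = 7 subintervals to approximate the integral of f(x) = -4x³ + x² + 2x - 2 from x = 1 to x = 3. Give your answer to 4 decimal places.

-67.9592

h = (3 − 1)/7 = 0.285714.
Nodes x₀,…,x₇ = 1, 1.285714, 1.571429, 1.857143, 2.142857, 2.428571, 2.714286, 3.
f(x) = -4x³ + x² + 2x - 2: f₀=-3, f₁=-6.276968, f₂=-11.909621, f₃=-20.457726, f₄=-32.481050, f₅=-48.539359, f₆=-69.192420, f₇=-95.
(h/2)·[f₀ + 2f₁ + 2f₂ + 2f₃ + 2f₄ + 2f₅ + 2f₆ + f₇] = 0.142857·(-475.714286) = -67.9592.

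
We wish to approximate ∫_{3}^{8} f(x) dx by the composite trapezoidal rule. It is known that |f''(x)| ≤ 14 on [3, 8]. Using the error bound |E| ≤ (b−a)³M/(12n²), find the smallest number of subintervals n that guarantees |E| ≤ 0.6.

Need 1750/(12n²) ≤ 0.6.
n² ≥ 1750/(12·0.6) = 243.056 ⇒ n ≥ 15.5902, so the smallest n is 16.

16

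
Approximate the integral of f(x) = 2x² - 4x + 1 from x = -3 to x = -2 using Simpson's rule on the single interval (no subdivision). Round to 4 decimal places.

S = (b−a)/6 · [f(-3) + 4f(-2.5) + f(-2)] = 0.166667·[31 + 4·23.5 + 17] = 23.6667.

23.6667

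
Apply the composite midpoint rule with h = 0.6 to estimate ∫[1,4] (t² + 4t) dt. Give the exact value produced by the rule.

50.91

h = (4 − 1)/5 = 0.6.
Midpoints m₁,…,m₅ = 1.3, 1.9, 2.5, 3.1, 3.7.
f(m₁)=6.89, f(m₂)=11.21, f(m₃)=16.25, f(m₄)=22.01, f(m₅)=28.49.
h·[f(m₁) + f(m₂) + f(m₃) + f(m₄) + f(m₅)] = 0.6·(84.85) = 50.91.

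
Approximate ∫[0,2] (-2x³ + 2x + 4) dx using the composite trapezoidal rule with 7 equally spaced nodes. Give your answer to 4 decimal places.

3.7778

h = (2 − 0)/6 = 0.333333.
Nodes x₀,…,x₆ = 0, 0.333333, 0.666667, 1, 1.333333, 1.666667, 2.
f(x) = -2x³ + 2x + 4: f₀=4, f₁=4.592593, f₂=4.740741, f₃=4, f₄=1.925926, f₅=-1.925926, f₆=-8.
(h/2)·[f₀ + 2f₁ + 2f₂ + 2f₃ + 2f₄ + 2f₅ + f₆] = 0.166667·(22.666667) = 3.7778.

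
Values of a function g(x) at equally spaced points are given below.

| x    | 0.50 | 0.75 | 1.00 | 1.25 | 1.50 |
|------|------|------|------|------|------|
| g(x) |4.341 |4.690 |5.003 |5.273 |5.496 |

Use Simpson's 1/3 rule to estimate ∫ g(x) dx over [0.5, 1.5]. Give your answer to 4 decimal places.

4.9746

h = 0.25, n = 4.
(h/3)·[y₀ + 4y₁ + 2y₂ + 4y₃ + y₄] = 0.083333·(59.695) = 4.9746.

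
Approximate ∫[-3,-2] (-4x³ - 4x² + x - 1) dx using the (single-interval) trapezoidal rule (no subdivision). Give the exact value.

T = (b−a)/2 · [f(-3) + f(-2)] = 0.5·[68 + 13] = 40.5.

40.5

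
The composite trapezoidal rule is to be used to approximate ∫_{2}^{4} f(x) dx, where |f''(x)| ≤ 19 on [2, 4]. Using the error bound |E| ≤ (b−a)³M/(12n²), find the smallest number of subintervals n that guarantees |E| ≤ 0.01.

36

Need 152/(12n²) ≤ 0.01.
n² ≥ 152/(12·0.01) = 1266.67 ⇒ n ≥ 35.5903, so the smallest n is 36.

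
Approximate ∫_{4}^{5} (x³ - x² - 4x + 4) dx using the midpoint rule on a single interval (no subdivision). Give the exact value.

56.875

M = (b−a)·f(4.5) = 1·(56.875) = 56.875.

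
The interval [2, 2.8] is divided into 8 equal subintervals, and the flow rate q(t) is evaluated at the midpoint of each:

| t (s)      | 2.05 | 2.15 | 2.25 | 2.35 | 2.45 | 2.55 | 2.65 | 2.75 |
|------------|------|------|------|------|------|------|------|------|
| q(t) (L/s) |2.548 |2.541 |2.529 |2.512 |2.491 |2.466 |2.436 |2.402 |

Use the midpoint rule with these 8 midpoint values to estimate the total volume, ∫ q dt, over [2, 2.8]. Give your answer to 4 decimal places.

h = 0.1, n = 8.
h·[y(m₁) + y(m₂) + y(m₃) + y(m₄) + y(m₅) + y(m₆) + y(m₇) + y(m₈)] = 0.1·(19.925) = 1.9925.

1.9925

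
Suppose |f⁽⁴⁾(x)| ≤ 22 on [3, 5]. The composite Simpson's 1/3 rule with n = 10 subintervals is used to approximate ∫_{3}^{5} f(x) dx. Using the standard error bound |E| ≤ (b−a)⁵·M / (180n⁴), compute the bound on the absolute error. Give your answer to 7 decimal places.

|E| ≤ (2)⁵·22 / (180·10⁴) = 704/1800000 = 0.0003911.

0.0003911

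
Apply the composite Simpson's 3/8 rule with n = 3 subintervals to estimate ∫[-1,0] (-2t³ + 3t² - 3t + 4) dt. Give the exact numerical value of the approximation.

h = (0 − (-1))/3 = 0.333333.
Nodes t₀,…,t₃ = -1, -0.666667, -0.333333, 0.
f(t) = -2t³ + 3t² - 3t + 4: f₀=12, f₁=7.925926, f₂=5.407407, f₃=4.
(3h/8)·[f₀ + 3f₁ + 3f₂ + f₃] = 0.125·(56) = 7.

7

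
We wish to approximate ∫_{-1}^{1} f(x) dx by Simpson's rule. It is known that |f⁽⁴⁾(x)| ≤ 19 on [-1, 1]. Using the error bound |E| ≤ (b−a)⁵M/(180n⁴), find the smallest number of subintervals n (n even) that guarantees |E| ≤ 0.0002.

Need 608/(180n⁴) ≤ 0.0002.
n⁴ ≥ 608/(180·0.0002) = 16888.9 ⇒ n ≥ 11.3999, so the smallest even n is 12. (n must be even for Simpson's rule.)

12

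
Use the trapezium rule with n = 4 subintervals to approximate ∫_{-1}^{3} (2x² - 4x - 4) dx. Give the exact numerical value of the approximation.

-12

h = (3 − (-1))/4 = 1.
Nodes x₀,…,x₄ = -1, 0, 1, 2, 3.
f(x) = 2x² - 4x - 4: f₀=2, f₁=-4, f₂=-6, f₃=-4, f₄=2.
(h/2)·[f₀ + 2f₁ + 2f₂ + 2f₃ + f₄] = 0.5·(-24) = -12.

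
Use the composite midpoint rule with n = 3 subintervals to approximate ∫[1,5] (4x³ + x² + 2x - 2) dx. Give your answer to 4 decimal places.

h = (5 − 1)/3 = 1.333333.
Midpoints m₁,…,m₃ = 1.666667, 3, 4.333333.
f(m₁)=22.629630, f(m₂)=121, f(m₃)=350.925926.
h·[f(m₁) + f(m₂) + f(m₃)] = 1.333333·(494.555556) = 659.4074.

659.4074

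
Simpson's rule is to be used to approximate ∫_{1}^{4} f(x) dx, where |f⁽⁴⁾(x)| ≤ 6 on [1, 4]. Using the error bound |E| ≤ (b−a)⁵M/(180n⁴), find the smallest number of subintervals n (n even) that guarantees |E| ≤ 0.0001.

18

Need 1458/(180n⁴) ≤ 0.0001.
n⁴ ≥ 1458/(180·0.0001) = 81000 ⇒ n ≥ 16.8702, so the smallest even n is 18. (n must be even for Simpson's rule.)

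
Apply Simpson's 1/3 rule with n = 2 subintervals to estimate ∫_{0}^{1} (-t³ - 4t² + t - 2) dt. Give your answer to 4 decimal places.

h = (1 − 0)/2 = 0.5.
Nodes t₀,…,t₂ = 0, 0.5, 1.
f(t) = -t³ - 4t² + t - 2: f₀=-2, f₁=-2.625, f₂=-6.
(h/3)·[f₀ + 4f₁ + f₂] = 0.166667·(-18.5) = -3.0833.

-3.0833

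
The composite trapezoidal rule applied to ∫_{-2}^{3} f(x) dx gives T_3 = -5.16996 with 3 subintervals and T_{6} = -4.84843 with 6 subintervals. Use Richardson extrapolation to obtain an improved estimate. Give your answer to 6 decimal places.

-4.741253

R = (4·T_{6} − T_3) / 3 = (4·(-4.84843) − (-5.16996))/3 = (-14.22376)/3 = -4.741253.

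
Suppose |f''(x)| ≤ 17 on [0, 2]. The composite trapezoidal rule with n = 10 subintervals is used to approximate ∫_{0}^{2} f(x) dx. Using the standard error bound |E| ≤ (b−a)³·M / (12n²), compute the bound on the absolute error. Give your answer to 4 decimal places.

|E| ≤ (2)³·17 / (12·10²) = 136/1200 = 0.1133.

0.1133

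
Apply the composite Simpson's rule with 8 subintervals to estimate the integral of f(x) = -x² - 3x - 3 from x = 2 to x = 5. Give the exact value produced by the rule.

h = (5 − 2)/8 = 0.375.
Nodes x₀,…,x₈ = 2, 2.375, 2.75, 3.125, 3.5, 3.875, 4.25, 4.625, 5.
f(x) = -x² - 3x - 3: f₀=-13, f₁=-15.765625, f₂=-18.8125, f₃=-22.140625, f₄=-25.75, f₅=-29.640625, f₆=-33.8125, f₇=-38.265625, f₈=-43.
(h/3)·[f₀ + 4f₁ + 2f₂ + 4f₃ + 2f₄ + 4f₅ + 2f₆ + 4f₇ + f₈] = 0.125·(-636) = -79.5.

-79.5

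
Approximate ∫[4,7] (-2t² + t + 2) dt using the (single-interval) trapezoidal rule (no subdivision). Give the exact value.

T = (b−a)/2 · [f(4) + f(7)] = 1.5·[(-26) + (-89)] = -172.5.

-172.5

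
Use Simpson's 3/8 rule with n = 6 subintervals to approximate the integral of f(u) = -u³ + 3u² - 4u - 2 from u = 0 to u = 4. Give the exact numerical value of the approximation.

-40

h = (4 − 0)/6 = 0.666667.
Nodes u₀,…,u₆ = 0, 0.666667, 1.333333, 2, 2.666667, 3.333333, 4.
f(u) = -u³ + 3u² - 4u - 2: f₀=-2, f₁=-3.629630, f₂=-4.370370, f₃=-6, f₄=-10.296296, f₅=-19.037037, f₆=-34.
(3h/8)·[f₀ + 3f₁ + 3f₂ + 2f₃ + 3f₄ + 3f₅ + f₆] = 0.25·(-160) = -40.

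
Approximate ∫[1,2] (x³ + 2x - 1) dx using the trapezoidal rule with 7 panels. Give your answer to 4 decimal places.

5.7653

h = (2 − 1)/7 = 0.142857.
Nodes x₀,…,x₇ = 1, 1.142857, 1.285714, 1.428571, 1.571429, 1.714286, 1.857143, 2.
f(x) = x³ + 2x - 1: f₀=2, f₁=2.778426, f₂=3.696793, f₃=4.772595, f₄=6.023324, f₅=7.466472, f₆=9.119534, f₇=11.
(h/2)·[f₀ + 2f₁ + 2f₂ + 2f₃ + 2f₄ + 2f₅ + 2f₆ + f₇] = 0.071429·(80.714286) = 5.7653.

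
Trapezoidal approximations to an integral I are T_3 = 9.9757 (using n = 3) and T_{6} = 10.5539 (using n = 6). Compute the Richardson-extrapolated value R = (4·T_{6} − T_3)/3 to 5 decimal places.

R = (4·T_{6} − T_3) / 3 = (4·10.5539 − 9.9757)/3 = (32.2399)/3 = 10.74663.

10.74663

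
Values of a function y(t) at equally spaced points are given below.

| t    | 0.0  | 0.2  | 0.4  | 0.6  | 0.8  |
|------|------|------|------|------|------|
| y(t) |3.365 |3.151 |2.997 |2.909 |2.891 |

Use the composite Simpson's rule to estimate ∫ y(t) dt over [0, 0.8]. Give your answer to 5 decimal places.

h = 0.2, n = 4.
(h/3)·[y₀ + 4y₁ + 2y₂ + 4y₃ + y₄] = 0.066667·(36.490) = 2.43267.

2.43267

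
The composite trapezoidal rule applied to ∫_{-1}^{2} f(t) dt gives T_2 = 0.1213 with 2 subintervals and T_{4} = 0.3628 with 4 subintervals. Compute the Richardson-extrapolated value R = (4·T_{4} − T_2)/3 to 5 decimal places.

0.44330

R = (4·T_{4} − T_2) / 3 = (4·0.3628 − 0.1213)/3 = (1.3299)/3 = 0.44330.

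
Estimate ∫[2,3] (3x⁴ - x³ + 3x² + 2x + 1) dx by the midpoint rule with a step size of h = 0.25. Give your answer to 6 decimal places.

h = (3 − 2)/4 = 0.25.
Midpoints m₁,…,m₄ = 2.125, 2.375, 2.625, 2.875.
f(m₁)=70.373779296875, f(m₂)=104.725341796875, f(m₃)=151.276123046875, f(m₄)=212.744873046875.
h·[f(m₁) + f(m₂) + f(m₃) + f(m₄)] = 0.25·(539.1201171875) = 134.780029.

134.780029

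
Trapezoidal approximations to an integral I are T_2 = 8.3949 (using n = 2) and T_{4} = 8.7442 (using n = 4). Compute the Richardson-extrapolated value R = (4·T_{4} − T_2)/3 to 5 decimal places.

R = (4·T_{4} − T_2) / 3 = (4·8.7442 − 8.3949)/3 = (26.5819)/3 = 8.86063.

8.86063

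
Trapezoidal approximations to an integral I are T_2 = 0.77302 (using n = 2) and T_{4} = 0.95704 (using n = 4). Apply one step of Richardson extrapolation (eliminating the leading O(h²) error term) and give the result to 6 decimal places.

1.018380

R = (4·T_{4} − T_2) / 3 = (4·0.95704 − 0.77302)/3 = (3.05514)/3 = 1.018380.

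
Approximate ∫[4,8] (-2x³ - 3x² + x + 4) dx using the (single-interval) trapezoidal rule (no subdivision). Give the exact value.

-2744

T = (b−a)/2 · [f(4) + f(8)] = 2·[(-168) + (-1204)] = -2744.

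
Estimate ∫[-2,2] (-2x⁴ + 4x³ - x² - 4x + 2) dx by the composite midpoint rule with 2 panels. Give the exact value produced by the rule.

-4

h = (2 − (-2))/2 = 2.
Midpoints m₁,…,m₂ = -1, 1.
f(m₁)=-1, f(m₂)=-1.
h·[f(m₁) + f(m₂)] = 2·(-2) = -4.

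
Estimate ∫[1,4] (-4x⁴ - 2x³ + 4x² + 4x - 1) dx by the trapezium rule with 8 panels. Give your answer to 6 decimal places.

h = (4 − 1)/8 = 0.375.
Nodes x₀,…,x₈ = 1, 1.375, 1.75, 2.125, 2.5, 2.875, 3.25, 3.625, 4.
f(x) = -4x⁴ - 2x³ + 4x² + 4x - 1: f₀=1, f₁=-7.4345703125, f₂=-29.984375, f₃=-75.1923828125, f₄=-153.5, f₅=-277.2470703125, f₆=-460.671875, f₇=-719.9111328125, f₈=-1073.
(h/2)·[f₀ + 2f₁ + 2f₂ + 2f₃ + 2f₄ + 2f₅ + 2f₆ + 2f₇ + f₈] = 0.1875·(-4519.8828125) = -847.478027.

-847.478027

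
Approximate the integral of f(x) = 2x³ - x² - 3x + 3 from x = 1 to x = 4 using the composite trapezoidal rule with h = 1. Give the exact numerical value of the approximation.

100

h = (4 − 1)/3 = 1.
Nodes x₀,…,x₃ = 1, 2, 3, 4.
f(x) = 2x³ - x² - 3x + 3: f₀=1, f₁=9, f₂=39, f₃=103.
(h/2)·[f₀ + 2f₁ + 2f₂ + f₃] = 0.5·(200) = 100.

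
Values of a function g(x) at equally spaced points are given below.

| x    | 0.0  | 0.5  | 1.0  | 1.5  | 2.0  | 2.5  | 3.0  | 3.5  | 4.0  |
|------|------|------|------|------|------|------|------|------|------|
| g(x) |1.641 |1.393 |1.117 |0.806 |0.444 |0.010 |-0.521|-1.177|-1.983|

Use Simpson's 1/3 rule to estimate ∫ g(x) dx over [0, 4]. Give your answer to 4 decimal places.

0.9777

h = 0.5, n = 8.
(h/3)·[y₀ + 4y₁ + 2y₂ + 4y₃ + 2y₄ + 4y₅ + 2y₆ + 4y₇ + y₈] = 0.166667·(5.866) = 0.9777.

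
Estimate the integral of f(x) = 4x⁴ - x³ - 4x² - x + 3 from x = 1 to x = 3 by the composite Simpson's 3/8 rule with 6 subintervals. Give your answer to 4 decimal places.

140.9630

h = (3 − 1)/6 = 0.333333.
Nodes x₀,…,x₆ = 1, 1.333333, 1.666667, 2, 2.333333, 2.666667, 3.
f(x) = 4x⁴ - x³ - 4x² - x + 3: f₀=1, f₁=4.827160, f₂=16.456790, f₃=41, f₄=84.753086, f₅=155.197531, f₆=261.
(3h/8)·[f₀ + 3f₁ + 3f₂ + 2f₃ + 3f₄ + 3f₅ + f₆] = 0.125·(1127.703704) = 140.9630.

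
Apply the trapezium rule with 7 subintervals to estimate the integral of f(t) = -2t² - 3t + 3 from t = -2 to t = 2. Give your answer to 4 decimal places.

h = (2 − (-2))/7 = 0.571429.
Nodes t₀,…,t₇ = -2, -1.428571, -0.857143, -0.285714, 0.285714, 0.857143, 1.428571, 2.
f(t) = -2t² - 3t + 3: f₀=1, f₁=3.204082, f₂=4.102041, f₃=3.693878, f₄=1.979592, f₅=-1.040816, f₆=-5.367347, f₇=-11.
(h/2)·[f₀ + 2f₁ + 2f₂ + 2f₃ + 2f₄ + 2f₅ + 2f₆ + f₇] = 0.285714·(3.142857) = 0.8980.

0.8980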